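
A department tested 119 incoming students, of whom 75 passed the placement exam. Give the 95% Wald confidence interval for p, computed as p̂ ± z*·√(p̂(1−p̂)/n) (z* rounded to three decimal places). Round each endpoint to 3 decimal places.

(0.544, 0.717)

With x = 75 successes in n = 119, p̂ = 0.63025.
Standard error of p̂: √(0.233034/119) = √0.001958272 = 0.044252.
z* = 1.960 at the 95% level.
Margin = 1.960·0.044252 = 0.08673.
Interval: 0.63025 ± 0.08673 → (0.544, 0.717).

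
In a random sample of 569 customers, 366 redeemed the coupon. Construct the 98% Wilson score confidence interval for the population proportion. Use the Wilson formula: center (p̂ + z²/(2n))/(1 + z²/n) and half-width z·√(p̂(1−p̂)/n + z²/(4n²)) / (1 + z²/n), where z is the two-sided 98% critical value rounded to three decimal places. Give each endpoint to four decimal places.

Here p̂ = 366/569 = 0.64323 and z = 2.326 (z² = 5.410276).
1 + z²/n = 1.009508.
Center = (0.64323 + 0.004754)/1.009508 = 0.64188.
Radicand: p̂(1−p̂)/n + z²/(4n²) = 0.000403311 + 0.000004178 = 0.000407489.
Half-width = 2.326·√0.000407489/1.009508 = 0.04651.
CI: 0.64188 ± 0.04651 = (0.5954, 0.6884).

(0.5954, 0.6884)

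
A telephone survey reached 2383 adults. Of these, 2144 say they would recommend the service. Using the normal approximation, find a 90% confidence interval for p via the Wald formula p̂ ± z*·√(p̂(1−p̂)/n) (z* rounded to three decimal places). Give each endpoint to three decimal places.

(0.890, 0.910)

With x = 2144 successes in n = 2383, p̂ = 0.89971.
SE = √(p̂(1−p̂)/n) = √(0.090235/2383) = 0.006154.
z* = 1.645 at the 90% level.
Margin of error: 1.645 × 0.006154 = 0.01012.
CI: 0.89971 ± 0.01012 = (0.890, 0.910).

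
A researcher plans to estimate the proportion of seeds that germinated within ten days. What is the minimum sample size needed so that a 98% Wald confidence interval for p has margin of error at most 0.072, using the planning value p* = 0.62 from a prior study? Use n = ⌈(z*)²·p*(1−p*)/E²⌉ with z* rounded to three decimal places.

The 98% critical value is z* = 2.326.
p*(1−p*) = 0.62·0.38 = 0.2356.
Required n before rounding: 5.410276 × 0.2356 / 0.072² = 245.884.
Rounding up, n = 246.

n = 246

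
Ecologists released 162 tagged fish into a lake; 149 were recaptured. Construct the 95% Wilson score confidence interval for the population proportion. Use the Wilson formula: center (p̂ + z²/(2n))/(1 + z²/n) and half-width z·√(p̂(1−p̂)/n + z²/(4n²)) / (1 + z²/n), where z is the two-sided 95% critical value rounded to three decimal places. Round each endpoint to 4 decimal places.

p̂ = 149/162 = 0.91975; z = 1.960, so z² = 3.841600.
1 + z²/n = 1.023714.
Adjusted center: (0.91975 + z²/(2n))/1.023714 = 0.91003.
Radicand: p̂(1−p̂)/n + z²/(4n²) = 0.000455601 + 0.000036595 = 0.000492196.
Half-width = 1.960·√0.000492196/1.023714 = 0.04248.
So the interval runs from 0.8676 to 0.9525.

(0.8676, 0.9525)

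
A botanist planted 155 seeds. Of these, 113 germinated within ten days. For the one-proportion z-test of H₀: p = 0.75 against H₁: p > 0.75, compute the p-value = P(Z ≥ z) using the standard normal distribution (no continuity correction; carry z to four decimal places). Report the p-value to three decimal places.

With x = 113 successes in n = 155, p̂ = 0.72903.
Null standard error: √(0.75·0.25/155) = √0.001209677 = 0.034780.
Test statistic (full precision, shown to 4 dp): z = (113/155 − 0.75)/SE₀ ≈ -0.6029.
p-value = P(Z ≥ z) with z = -0.6029 → 0.727.

p-value = 0.727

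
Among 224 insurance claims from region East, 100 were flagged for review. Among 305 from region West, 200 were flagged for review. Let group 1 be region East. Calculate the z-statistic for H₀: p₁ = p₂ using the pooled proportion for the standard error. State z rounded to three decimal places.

z = -4.801

Sample proportions: p̂₁ = 100/224 = 0.44643 and p̂₂ = 200/305 = 0.65574.
Pooled p̂ = (100+200)/(224+305) = 300/529 = 0.56711.
SE = √[p̂(1−p̂)(1/n₁+1/n₂)] = √[0.56711·0.43289·(1/224+1/305)] ≈ 0.043599.
z = -0.20931/0.043599 = -4.801.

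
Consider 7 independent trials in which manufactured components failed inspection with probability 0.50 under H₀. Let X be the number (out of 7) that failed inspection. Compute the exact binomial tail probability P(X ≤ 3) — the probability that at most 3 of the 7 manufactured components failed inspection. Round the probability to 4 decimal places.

X is binomial with n = 7 and p = 0.50.
P(X ≤ 3) = C(7,0)·0.50^0·0.50^7 + C(7,1)·0.50^1·0.50^6 + C(7,2)·0.50^2·0.50^5 + C(7,3)·0.50^3·0.50^4.
= 0.007812 + 0.054688 + 0.164062 + 0.273438 = 0.5000.

P = 0.5000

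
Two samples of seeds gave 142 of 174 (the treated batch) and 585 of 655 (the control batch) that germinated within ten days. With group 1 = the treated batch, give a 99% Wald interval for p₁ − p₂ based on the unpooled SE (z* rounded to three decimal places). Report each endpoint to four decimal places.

p̂₁ = 142/174 = 0.81609, p̂₂ = 585/655 = 0.89313; p̂₁ − p̂₂ = -0.07704.
Unpooled SE = √(p̂₁(1−p̂₁)/n₁ + p̂₂(1−p̂₂)/n₂) = √(0.000862563 + 0.000145724) = 0.031754.
The 99% critical value is z* = 2.576. Margin of error = 0.08180.
CI: -0.07704 ± 0.08180 = (-0.1588, 0.0048).

(-0.1588, 0.0048)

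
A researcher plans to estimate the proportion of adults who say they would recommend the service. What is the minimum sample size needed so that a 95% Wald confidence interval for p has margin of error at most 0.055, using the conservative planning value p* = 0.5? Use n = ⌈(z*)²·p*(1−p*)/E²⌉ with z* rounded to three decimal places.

n = 318

For 95% confidence, z* = 1.960.
p*(1−p*) = 0.2500.
Required n before rounding: 3.841600 × 0.2500 / 0.055² = 317.488.
Rounding up, n = 318.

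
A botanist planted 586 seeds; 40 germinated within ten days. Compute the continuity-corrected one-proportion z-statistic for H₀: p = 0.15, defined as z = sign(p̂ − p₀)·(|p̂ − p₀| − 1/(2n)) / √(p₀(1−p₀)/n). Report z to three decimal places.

z = -5.484

p̂ = 40/586 = 0.06826. p̂ − p₀ = -0.081741.
1/(2n) = 0.000853.
Corrected numerator: |-0.081741| − 0.000853 = 0.080888.
Null standard error: √(0.15·0.85/586) = √0.000217577 = 0.014750.
z = (−)0.080888/0.014750 = -5.484.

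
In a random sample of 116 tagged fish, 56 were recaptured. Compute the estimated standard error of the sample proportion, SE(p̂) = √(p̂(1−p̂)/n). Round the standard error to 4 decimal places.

With x = 56 successes in n = 116, p̂ = 0.48276.
p̂(1−p̂) = 0.249703.
SE = √(0.249703/116) = √0.002152612 = 0.0464.

SE = 0.0464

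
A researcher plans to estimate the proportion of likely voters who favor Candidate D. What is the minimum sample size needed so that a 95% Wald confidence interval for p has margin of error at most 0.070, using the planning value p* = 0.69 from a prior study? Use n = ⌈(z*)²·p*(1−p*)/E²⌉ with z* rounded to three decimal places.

For 95% confidence, z* = 1.960.
p*(1−p*) = 0.69·0.31 = 0.2139.
(z*)²·p*(1−p*)/E² = 3.841600·0.2139/0.004900 = 167.698.
⌈167.698⌉ = 168.

n = 168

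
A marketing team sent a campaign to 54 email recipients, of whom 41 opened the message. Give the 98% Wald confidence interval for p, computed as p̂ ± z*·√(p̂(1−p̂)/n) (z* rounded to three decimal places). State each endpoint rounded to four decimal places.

p̂ = 41/54 = 0.75926.
SE(p̂) = √(0.75926·0.24074/54) = 0.058180.
z* = 2.326 at the 98% level.
Margin of error: 2.326 × 0.058180 = 0.13533.
CI: 0.75926 ± 0.13533 = (0.6239, 0.8946).

(0.6239, 0.8946)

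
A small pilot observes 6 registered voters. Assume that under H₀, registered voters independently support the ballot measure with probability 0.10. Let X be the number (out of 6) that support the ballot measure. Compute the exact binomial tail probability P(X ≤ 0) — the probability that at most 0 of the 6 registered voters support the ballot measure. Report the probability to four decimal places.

P = 0.5314

X ~ Binomial(n=6, p=0.10).
P(X ≤ 0) = C(6,0)·0.10^0·0.90^6.
= 0.531441 = 0.5314.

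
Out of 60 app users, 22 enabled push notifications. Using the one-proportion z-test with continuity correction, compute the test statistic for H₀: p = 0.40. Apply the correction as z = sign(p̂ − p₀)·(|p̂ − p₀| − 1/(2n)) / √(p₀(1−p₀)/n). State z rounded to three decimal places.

p̂ = 22/60 = 0.36667. p̂ − p₀ = -0.033333.
1/(2n) = 0.008333.
Corrected numerator: |-0.033333| − 0.008333 = 0.025000.
SE₀ = √(0.40·0.60/60) = 0.063246.
z = −0.025000/0.063246 = -0.395.

z = -0.395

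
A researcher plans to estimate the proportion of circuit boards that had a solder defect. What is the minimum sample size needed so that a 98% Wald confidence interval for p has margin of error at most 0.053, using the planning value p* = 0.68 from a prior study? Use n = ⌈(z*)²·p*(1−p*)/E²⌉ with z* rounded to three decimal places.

n = 420

For 98% confidence, z* = 2.326.
p*(1−p*) = 0.2176.
(z*)²·p*(1−p*)/E² = 5.410276·0.2176/0.002809 = 419.109.
⌈419.109⌉ = 420.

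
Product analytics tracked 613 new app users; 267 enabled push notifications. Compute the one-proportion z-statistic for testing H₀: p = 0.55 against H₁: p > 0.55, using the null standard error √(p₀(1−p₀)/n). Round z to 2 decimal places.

z = -5.70

Sample proportion p̂ = 267/613 = 0.43556.
SE₀ = √(0.55·0.45/613) = 0.020094.
z = (0.43556 − 0.55)/0.020094 = -0.11444/0.020094 = -5.70.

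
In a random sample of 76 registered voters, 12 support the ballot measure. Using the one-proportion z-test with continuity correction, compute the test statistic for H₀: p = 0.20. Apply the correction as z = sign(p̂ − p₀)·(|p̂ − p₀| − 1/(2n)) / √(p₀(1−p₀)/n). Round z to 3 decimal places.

z = -0.774

The sample proportion is 12/76 = 0.15789. p̂ − p₀ = -0.042105.
1/(2n) = 0.006579.
Corrected numerator: |-0.042105| − 0.006579 = 0.035526.
SE₀ = √(0.20·0.80/76) = 0.045883.
z = (−)0.035526/0.045883 = -0.774.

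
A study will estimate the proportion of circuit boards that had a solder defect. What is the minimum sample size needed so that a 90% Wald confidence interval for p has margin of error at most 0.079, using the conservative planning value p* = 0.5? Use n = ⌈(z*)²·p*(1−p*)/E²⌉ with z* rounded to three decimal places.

For 90% confidence, z* = 1.645.
p*(1−p*) = 0.50·0.50 = 0.2500.
(z*)²·p*(1−p*)/E² = 2.706025·0.2500/0.006241 = 108.397.
⌈108.397⌉ = 109.

n = 109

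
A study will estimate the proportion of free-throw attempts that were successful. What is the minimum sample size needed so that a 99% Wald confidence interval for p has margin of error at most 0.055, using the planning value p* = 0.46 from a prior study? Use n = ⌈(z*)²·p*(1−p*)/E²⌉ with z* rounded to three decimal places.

z* = 2.576 at the 99% level.
p*(1−p*) = 0.2484.
(z*)²·p*(1−p*)/E² = 6.635776·0.2484/0.003025 = 544.901.
⌈544.901⌉ = 545.

n = 545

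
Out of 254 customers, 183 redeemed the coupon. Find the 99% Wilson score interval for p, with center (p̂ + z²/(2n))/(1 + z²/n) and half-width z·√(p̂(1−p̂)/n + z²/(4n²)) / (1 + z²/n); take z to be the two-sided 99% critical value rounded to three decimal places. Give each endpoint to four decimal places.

(0.6430, 0.7867)

Here p̂ = 183/254 = 0.72047 and z = 2.576 (z² = 6.635776).
Denominator 1 + z²/n = 1 + 6.635776/254 = 1.026125.
Center = (0.72047 + 0.013063)/1.026125 = 0.71486.
Radicand: p̂(1−p̂)/n + z²/(4n²) = 0.000792882 + 0.000025714 = 0.000818596.
Half-width = 2.576·√0.000818596/1.026125 = 0.07183.
So the interval runs from 0.6430 to 0.7867.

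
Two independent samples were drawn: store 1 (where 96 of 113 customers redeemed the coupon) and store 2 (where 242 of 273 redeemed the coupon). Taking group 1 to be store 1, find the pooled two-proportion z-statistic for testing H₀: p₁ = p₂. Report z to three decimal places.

p̂₁ = 96/113 = 0.84956, p̂₂ = 242/273 = 0.88645.
Pooling: p̂ = 338/386 = 0.87565.
SE = √[p̂(1−p̂)(1/n₁+1/n₂)] = √[0.87565·0.12435·(1/113+1/273)] ≈ 0.036912.
z = -0.03689/0.036912 = -0.999.

z = -0.999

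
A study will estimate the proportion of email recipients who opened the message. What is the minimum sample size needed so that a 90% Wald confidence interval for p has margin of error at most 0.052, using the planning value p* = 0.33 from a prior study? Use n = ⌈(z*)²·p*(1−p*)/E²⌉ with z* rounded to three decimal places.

For 90% confidence, z* = 1.645.
p*(1−p*) = 0.2211.
Required n before rounding: 2.706025 × 0.2211 / 0.052² = 221.266.
Rounding up, n = 222.

n = 222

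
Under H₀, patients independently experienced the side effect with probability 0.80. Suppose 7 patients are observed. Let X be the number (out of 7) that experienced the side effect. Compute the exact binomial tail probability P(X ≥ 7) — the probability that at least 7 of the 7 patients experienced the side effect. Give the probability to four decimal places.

X is binomial with n = 7 and p = 0.80.
P(X ≥ 7) = C(7,7)·0.80^7·0.20^0.
= 0.209715 = 0.2097.

P = 0.2097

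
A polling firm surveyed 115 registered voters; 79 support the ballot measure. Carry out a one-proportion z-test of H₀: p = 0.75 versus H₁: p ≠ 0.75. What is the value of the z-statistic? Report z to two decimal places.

z = -1.56

Sample proportion p̂ = 79/115 = 0.68696.
Null standard error: √(0.75·0.25/115) = √0.001630435 = 0.040379.
z = (p̂ − p₀)/SE = (0.68696 − 0.75)/0.040379 = -1.56.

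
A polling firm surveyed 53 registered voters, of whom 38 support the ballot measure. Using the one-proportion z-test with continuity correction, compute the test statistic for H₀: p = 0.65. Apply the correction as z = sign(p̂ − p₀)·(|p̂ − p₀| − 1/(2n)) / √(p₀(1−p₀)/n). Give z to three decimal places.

z = 0.878

With x = 38 successes in n = 53, p̂ = 0.71698. p̂ − p₀ = 0.066981.
Continuity correction 1/(2n) = 1/106 = 0.009434.
Corrected numerator: |0.066981| − 0.009434 = 0.057547.
SE₀ = √(0.65·0.35/53) = 0.065517.
z = +0.057547/0.065517 = 0.878.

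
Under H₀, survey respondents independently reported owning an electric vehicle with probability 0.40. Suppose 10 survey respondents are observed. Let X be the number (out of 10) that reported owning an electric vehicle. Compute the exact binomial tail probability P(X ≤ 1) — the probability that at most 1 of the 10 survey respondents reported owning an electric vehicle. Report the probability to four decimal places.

P = 0.0464

X is binomial with n = 10 and p = 0.40.
P(X ≤ 1) = C(10,0)·0.40^0·0.60^10 + C(10,1)·0.40^1·0.60^9.
= 0.006047 + 0.040311 = 0.0464.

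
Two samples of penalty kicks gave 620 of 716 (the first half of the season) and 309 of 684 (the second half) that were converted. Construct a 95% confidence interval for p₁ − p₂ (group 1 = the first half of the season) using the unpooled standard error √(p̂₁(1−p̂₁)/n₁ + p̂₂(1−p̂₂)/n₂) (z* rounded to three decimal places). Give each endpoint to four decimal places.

p̂₁ = 0.86592, p̂₂ = 0.45175, so the observed difference is 0.41417.
Unpooled SE = √(p̂₁(1−p̂₁)/n₁ + p̂₂(1−p̂₂)/n₂) = √(0.000162153 + 0.000362094) = 0.022896.
For 95% confidence, z* = 1.960. Margin of error = 0.04488.
CI: 0.41417 ± 0.04488 = (0.3693, 0.4590).

(0.3693, 0.4590)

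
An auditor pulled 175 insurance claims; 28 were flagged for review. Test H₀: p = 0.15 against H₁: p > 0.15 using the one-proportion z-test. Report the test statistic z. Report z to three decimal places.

z = 0.370

The sample proportion is 28/175 = 0.16000.
Under H₀, SE = √(p₀(1−p₀)/n) = √(0.15·0.85/175) = √0.000728571 = 0.026992.
Test statistic: z = 0.01000/0.026992 = 0.370.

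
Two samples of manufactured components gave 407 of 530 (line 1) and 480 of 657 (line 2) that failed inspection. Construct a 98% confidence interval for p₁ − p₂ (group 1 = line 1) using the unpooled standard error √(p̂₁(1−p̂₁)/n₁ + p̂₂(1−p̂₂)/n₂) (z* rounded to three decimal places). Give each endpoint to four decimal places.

(-0.0213, 0.0960)

p̂₁ = 0.76792, p̂₂ = 0.73059, so the observed difference is 0.03733.
Unpooled SE = √(p̂₁(1−p̂₁)/n₁ + p̂₂(1−p̂₂)/n₂) = √(0.000336257 + 0.000299584) = 0.025216.
For 98% confidence, z* = 2.326. Margin of error = 0.05865.
So the interval runs from -0.0213 to 0.0960.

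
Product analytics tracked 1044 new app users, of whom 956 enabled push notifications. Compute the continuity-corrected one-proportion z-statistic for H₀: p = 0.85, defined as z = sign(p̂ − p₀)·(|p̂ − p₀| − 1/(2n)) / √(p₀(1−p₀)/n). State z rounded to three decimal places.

With x = 956 successes in n = 1044, p̂ = 0.91571. p̂ − p₀ = 0.065709.
1/(2n) = 0.000479.
Corrected numerator: |0.065709| − 0.000479 = 0.065230.
Under H₀, SE = √(p₀(1−p₀)/n) = √(0.85·0.15/1044) = √0.000122126 = 0.011051.
z = +0.065230/0.011051 = 5.903.

z = 5.903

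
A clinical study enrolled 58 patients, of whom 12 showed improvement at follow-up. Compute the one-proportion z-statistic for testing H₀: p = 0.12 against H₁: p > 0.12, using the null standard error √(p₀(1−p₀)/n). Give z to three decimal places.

Sample proportion p̂ = 12/58 = 0.20690.
SE₀ = √(0.12·0.88/58) = 0.042670.
Test statistic: z = 0.08690/0.042670 = 2.037.

z = 2.037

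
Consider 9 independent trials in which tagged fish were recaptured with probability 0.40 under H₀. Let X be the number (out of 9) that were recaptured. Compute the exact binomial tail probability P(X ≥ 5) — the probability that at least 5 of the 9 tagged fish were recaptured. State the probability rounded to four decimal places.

X is binomial with n = 9 and p = 0.40.
P(X ≥ 5) = Σ_{j=5}^{9} C(9,j)·0.40^j·0.60^{9−j}.
= 0.167215 + 0.074318 + 0.021234 + 0.003539 + 0.000262 = 0.2666.

P = 0.2666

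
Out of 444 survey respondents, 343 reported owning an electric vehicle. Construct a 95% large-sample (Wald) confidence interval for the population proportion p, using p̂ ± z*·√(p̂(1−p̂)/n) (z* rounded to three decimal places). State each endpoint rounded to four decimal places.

Sample proportion p̂ = 343/444 = 0.77252.
SE(p̂) = √(0.77252·0.22748/444) = 0.019895.
z* = 1.960 at the 95% level.
Margin of error: 1.960 × 0.019895 = 0.03899.
CI: 0.77252 ± 0.03899 = (0.7335, 0.8115).

(0.7335, 0.8115)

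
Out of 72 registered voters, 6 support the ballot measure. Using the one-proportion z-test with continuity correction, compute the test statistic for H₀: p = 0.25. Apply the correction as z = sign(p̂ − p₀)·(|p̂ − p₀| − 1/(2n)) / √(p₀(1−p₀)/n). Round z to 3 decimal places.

z = -3.130

The sample proportion is 6/72 = 0.08333. p̂ − p₀ = -0.166667.
Continuity correction 1/(2n) = 1/144 = 0.006944.
Corrected numerator: |-0.166667| − 0.006944 = 0.159723.
SE₀ = √(0.25·0.75/72) = 0.051031.
z = (−)0.159723/0.051031 = -3.130.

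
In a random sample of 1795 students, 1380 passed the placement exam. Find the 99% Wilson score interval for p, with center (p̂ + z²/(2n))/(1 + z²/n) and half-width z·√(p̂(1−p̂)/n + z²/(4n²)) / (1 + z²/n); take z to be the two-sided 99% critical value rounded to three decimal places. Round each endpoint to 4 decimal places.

(0.7422, 0.7934)

Here p̂ = 1380/1795 = 0.76880 and z = 2.576 (z² = 6.635776).
Denominator 1 + z²/n = 1 + 6.635776/1795 = 1.003697.
Adjusted center: (0.76880 + z²/(2n))/1.003697 = 0.76781.
Radicand: p̂(1−p̂)/n + z²/(4n²) = 0.000099022 + 0.000000515 = 0.000099537.
Half-width = 2.576·√0.000099537/1.003697 = 0.02561.
CI: 0.76781 ± 0.02561 = (0.7422, 0.7934).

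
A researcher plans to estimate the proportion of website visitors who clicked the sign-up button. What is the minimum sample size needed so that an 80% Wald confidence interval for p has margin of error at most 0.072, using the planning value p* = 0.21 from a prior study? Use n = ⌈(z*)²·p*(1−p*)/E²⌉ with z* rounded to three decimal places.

z* = 1.282 at the 80% level.
p*(1−p*) = 0.21·0.79 = 0.1659.
(z*)²·p*(1−p*)/E² = 1.643524·0.1659/0.005184 = 52.597.
⌈52.597⌉ = 53.

n = 53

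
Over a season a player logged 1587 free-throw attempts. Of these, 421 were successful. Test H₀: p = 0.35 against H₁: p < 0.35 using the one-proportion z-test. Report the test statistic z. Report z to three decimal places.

Sample proportion p̂ = 421/1587 = 0.26528.
SE₀ = √(0.35·0.65/1587) = 0.011973.
z = (p̂ − p₀)/SE = (0.26528 − 0.35)/0.011973 = -7.076.

z = -7.076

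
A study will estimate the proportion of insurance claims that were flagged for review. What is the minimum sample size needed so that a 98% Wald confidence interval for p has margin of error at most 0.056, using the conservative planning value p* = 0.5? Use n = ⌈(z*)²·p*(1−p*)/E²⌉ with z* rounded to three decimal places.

For 98% confidence, z* = 2.326.
p*(1−p*) = 0.2500.
Required n before rounding: 5.410276 × 0.2500 / 0.056² = 431.304.
⌈431.304⌉ = 432.

n = 432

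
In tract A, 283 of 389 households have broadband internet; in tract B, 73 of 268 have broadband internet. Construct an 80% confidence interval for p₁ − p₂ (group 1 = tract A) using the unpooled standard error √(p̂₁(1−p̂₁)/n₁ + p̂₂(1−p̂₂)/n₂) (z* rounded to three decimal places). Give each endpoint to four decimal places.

p̂₁ = 0.72751, p̂₂ = 0.27239, so the observed difference is 0.45512.
Unpooled SE = √(p̂₁(1−p̂₁)/n₁ + p̂₂(1−p̂₂)/n₂) = √(0.000509617 + 0.000739525) = 0.035343.
The 80% critical value is z* = 1.282. Margin = 1.282·0.035343 = 0.04531.
So the interval runs from 0.4098 to 0.5004.

(0.4098, 0.5004)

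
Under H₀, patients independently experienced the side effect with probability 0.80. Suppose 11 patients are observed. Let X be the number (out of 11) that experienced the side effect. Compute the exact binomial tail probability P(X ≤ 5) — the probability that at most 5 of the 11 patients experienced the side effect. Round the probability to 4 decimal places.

P = 0.0117

X is binomial with n = 11 and p = 0.80.
P(X ≤ 5) = Σ_{j=0}^{5} C(11,j)·0.80^j·0.20^{11−j}.
= 0.000000 + 0.000001 + 0.000018 + 0.000216 + 0.001730 + 0.009689 = 0.0117.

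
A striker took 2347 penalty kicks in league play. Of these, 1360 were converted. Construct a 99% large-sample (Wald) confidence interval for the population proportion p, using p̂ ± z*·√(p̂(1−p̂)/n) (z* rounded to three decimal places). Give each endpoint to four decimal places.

The sample proportion is 1360/2347 = 0.57946.
Standard error of p̂: √(0.243686/2347) = √0.000103829 = 0.010190.
For 99% confidence, z* = 2.576.
Margin = 2.576·0.010190 = 0.02625.
CI: 0.57946 ± 0.02625 = (0.5532, 0.6057).

(0.5532, 0.6057)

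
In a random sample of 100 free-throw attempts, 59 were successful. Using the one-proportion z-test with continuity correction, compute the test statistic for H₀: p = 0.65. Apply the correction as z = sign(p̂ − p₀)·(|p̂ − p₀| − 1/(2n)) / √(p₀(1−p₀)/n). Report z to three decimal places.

z = -1.153

With x = 59 successes in n = 100, p̂ = 0.59000. p̂ − p₀ = -0.060000.
Continuity correction 1/(2n) = 1/200 = 0.005000.
Corrected numerator: |-0.060000| − 0.005000 = 0.055000.
SE₀ = √(0.65·0.35/100) = 0.047697.
z = (−)0.055000/0.047697 = -1.153.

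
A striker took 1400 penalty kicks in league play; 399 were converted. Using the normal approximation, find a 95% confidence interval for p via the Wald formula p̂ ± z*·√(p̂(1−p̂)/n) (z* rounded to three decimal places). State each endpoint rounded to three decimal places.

(0.261, 0.309)

The sample proportion is 399/1400 = 0.28500.
SE = √(p̂(1−p̂)/n) = √(0.203775/1400) = 0.012065.
For 95% confidence, z* = 1.960.
Margin = 1.960·0.012065 = 0.02365.
So the interval runs from 0.261 to 0.309.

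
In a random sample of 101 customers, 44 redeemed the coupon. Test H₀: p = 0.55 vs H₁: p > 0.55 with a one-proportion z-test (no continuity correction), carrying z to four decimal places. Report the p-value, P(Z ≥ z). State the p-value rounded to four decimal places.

The sample proportion is 44/101 = 0.43564.
SE₀ = √(0.55·0.45/101) = 0.049502.
z = (p̂ − p₀)/SE = (44/101 − 0.55)/0.049502 ≈ -2.3101.
From the standard normal, P(Z ≥ z) = 0.9896.

p-value = 0.9896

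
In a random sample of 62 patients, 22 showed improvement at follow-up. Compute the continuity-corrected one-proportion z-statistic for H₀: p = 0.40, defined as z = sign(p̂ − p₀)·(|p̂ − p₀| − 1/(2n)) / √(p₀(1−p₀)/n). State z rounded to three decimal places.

With x = 22 successes in n = 62, p̂ = 0.35484. p̂ − p₀ = -0.045161.
1/(2n) = 0.008065.
Corrected numerator: |-0.045161| − 0.008065 = 0.037096.
Null standard error: √(0.40·0.60/62) = √0.003870968 = 0.062217.
z = −0.037096/0.062217 = -0.596.

z = -0.596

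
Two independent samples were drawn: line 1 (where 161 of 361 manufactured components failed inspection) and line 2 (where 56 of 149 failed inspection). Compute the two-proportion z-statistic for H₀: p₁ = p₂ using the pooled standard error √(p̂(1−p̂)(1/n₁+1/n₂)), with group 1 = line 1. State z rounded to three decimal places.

p̂₁ = 161/361 = 0.44598, p̂₂ = 56/149 = 0.37584.
Pooling: p̂ = 217/510 = 0.42549.
SE = √[p̂(1−p̂)(1/n₁+1/n₂)] = √[0.42549·0.57451·(1/361+1/149)] ≈ 0.048143.
z = 0.07014/0.048143 = 1.457.

z = 1.457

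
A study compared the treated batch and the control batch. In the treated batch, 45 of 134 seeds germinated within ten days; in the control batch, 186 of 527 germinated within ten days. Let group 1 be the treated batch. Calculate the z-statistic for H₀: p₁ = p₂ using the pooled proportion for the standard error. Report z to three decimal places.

z = -0.371

p̂₁ = 45/134 = 0.33582, p̂₂ = 186/527 = 0.35294.
Pooling: p̂ = 231/661 = 0.34947.
Pooled SE = √[0.2273409·0.00936022] ≈ 0.046130.
z = -0.01712/0.046130 = -0.371.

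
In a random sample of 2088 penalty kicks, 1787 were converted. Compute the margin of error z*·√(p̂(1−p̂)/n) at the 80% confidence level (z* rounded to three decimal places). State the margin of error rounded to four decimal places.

ME = 0.0099

With x = 1787 successes in n = 2088, p̂ = 0.85584.
SE(p̂) = √(0.85584·0.14416/2088) = 0.007687.
The 80% critical value is z* = 1.282.
Margin of error = z*·SE = 1.282 × 0.007687 = 0.0099.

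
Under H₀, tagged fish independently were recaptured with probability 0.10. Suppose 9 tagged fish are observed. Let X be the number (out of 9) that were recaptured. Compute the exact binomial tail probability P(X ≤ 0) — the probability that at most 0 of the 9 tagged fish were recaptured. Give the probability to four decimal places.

X is binomial with n = 9 and p = 0.10.
P(X ≤ 0) = C(9,0)·0.10^0·0.90^9.
= 0.387420 = 0.3874.

P = 0.3874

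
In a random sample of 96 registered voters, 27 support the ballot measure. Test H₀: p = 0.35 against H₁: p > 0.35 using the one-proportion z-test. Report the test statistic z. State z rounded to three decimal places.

z = -1.412

The sample proportion is 27/96 = 0.28125.
Null standard error: √(0.35·0.65/96) = √0.002369792 = 0.048681.
z = (0.28125 − 0.35)/0.048681 = -0.06875/0.048681 = -1.412.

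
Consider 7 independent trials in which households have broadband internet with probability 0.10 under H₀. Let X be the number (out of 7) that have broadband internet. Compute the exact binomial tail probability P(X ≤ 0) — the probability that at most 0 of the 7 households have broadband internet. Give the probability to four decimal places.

P = 0.4783

X is binomial with n = 7 and p = 0.10.
P(X ≤ 0) = C(7,0)·0.10^0·0.90^7.
= 0.478297 = 0.4783.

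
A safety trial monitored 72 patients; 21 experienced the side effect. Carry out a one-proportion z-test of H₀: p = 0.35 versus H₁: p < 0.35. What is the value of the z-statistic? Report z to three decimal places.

The sample proportion is 21/72 = 0.29167.
Null standard error: √(0.35·0.65/72) = √0.003159722 = 0.056211.
z = (0.29167 − 0.35)/0.056211 = -0.05833/0.056211 = -1.038.

z = -1.038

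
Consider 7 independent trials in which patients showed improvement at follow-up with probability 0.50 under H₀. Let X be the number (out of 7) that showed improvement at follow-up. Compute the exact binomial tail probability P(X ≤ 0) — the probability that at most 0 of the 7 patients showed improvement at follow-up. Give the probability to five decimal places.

X is binomial with n = 7 and p = 0.50.
P(X ≤ 0) = C(7,0)·0.50^0·0.50^7.
= 0.007812 = 0.00781.

P = 0.00781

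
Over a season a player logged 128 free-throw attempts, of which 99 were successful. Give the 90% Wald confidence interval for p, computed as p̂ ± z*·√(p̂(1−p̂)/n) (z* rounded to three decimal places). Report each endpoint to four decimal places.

p̂ = 99/128 = 0.77344.
SE(p̂) = √(0.77344·0.22656/128) = 0.037000.
z* = 1.645 at the 90% level.
Margin = 1.645·0.037000 = 0.06086.
So the interval runs from 0.7126 to 0.8343.

(0.7126, 0.8343)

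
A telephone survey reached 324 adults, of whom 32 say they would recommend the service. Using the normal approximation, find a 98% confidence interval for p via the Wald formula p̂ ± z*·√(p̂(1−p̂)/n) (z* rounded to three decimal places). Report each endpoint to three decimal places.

(0.060, 0.137)

With x = 32 successes in n = 324, p̂ = 0.09877.
SE = √(p̂(1−p̂)/n) = √(0.089011/324) = 0.016575.
The 98% critical value is z* = 2.326.
Margin of error: 2.326 × 0.016575 = 0.03855.
CI: 0.09877 ± 0.03855 = (0.060, 0.137).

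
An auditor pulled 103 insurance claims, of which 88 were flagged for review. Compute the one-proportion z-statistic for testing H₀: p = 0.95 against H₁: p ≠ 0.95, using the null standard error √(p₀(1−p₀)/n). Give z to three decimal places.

The sample proportion is 88/103 = 0.85437.
Under H₀, SE = √(p₀(1−p₀)/n) = √(0.95·0.05/103) = √0.000461165 = 0.021475.
Test statistic: z = -0.09563/0.021475 = -4.453.

z = -4.453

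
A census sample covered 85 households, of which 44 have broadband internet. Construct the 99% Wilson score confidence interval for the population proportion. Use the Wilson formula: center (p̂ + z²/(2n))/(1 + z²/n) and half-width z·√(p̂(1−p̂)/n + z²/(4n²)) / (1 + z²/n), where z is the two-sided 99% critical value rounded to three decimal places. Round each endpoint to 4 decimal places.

(0.3819, 0.6508)

Here p̂ = 44/85 = 0.51765 and z = 2.576 (z² = 6.635776).
Denominator 1 + z²/n = 1 + 6.635776/85 = 1.078068.
Center = (0.51765 + 0.039034)/1.078068 = 0.51637.
Radicand: p̂(1−p̂)/n + z²/(4n²) = 0.002937513 + 0.000229612 = 0.003167125.
Half-width = z·√(radicand)/denom = 2.576·0.056277/1.078068 = 0.13447.
So the interval runs from 0.3819 to 0.6508.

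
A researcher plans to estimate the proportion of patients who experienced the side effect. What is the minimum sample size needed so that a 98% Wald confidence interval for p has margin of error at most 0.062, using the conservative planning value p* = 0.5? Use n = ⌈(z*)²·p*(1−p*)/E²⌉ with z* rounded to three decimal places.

The 98% critical value is z* = 2.326.
p*(1−p*) = 0.50·0.50 = 0.2500.
Required n before rounding: 5.410276 × 0.2500 / 0.062² = 351.865.
Rounding up, n = 352.

n = 352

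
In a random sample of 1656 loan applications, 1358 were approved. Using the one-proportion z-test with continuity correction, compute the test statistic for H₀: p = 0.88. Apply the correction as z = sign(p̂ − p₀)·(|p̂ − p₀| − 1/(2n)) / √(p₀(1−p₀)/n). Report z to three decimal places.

With x = 1358 successes in n = 1656, p̂ = 0.82005. p̂ − p₀ = -0.059952.
Continuity correction 1/(2n) = 1/3312 = 0.000302.
Corrected numerator: |-0.059952| − 0.000302 = 0.059650.
SE₀ = √(0.88·0.12/1656) = 0.007985.
z = −0.059650/0.007985 = -7.470.

z = -7.470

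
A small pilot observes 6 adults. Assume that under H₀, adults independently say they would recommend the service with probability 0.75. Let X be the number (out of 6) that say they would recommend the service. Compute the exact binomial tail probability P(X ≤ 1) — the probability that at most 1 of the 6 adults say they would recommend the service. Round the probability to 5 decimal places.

P = 0.00464

X is binomial with n = 6 and p = 0.75.
P(X ≤ 1) = C(6,0)·0.75^0·0.25^6 + C(6,1)·0.75^1·0.25^5.
= 0.000244 + 0.004395 = 0.00464.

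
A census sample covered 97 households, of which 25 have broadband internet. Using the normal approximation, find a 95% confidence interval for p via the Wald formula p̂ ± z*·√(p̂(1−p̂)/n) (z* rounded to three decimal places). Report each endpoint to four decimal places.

The sample proportion is 25/97 = 0.25773.
SE(p̂) = √(0.25773·0.74227/97) = 0.044410.
The 95% critical value is z* = 1.960.
Margin = 1.960·0.044410 = 0.08704.
Interval: 0.25773 ± 0.08704 → (0.1707, 0.3448).

(0.1707, 0.3448)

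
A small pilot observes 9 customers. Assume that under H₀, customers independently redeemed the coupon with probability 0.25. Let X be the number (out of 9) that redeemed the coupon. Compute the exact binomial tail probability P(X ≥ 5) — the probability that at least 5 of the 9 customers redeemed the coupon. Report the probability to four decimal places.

X is binomial with n = 9 and p = 0.25.
P(X ≥ 5) = Σ_{j=5}^{9} C(9,j)·0.25^j·0.75^{9−j}.
= 0.038933 + 0.008652 + 0.001236 + 0.000103 + 0.000004 = 0.0489.

P = 0.0489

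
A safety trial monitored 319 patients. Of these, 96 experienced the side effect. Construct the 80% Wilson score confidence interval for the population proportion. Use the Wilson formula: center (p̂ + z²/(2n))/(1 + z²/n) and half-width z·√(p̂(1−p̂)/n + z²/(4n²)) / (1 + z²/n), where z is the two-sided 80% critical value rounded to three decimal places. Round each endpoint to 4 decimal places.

(0.2691, 0.3348)

Here p̂ = 96/319 = 0.30094 and z = 1.282 (z² = 1.643524).
1 + z²/n = 1.005152.
Adjusted center: (0.30094 + z²/(2n))/1.005152 = 0.30196.
Radicand: p̂(1−p̂)/n + z²/(4n²) = 0.000659484 + 0.000004038 = 0.000663522.
Half-width = 1.282·√0.000663522/1.005152 = 0.03285.
CI: 0.30196 ± 0.03285 = (0.2691, 0.3348).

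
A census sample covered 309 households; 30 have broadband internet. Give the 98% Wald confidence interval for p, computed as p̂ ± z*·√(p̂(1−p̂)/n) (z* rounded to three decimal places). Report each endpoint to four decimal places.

The sample proportion is 30/309 = 0.09709.
SE(p̂) = √(0.09709·0.90291/309) = 0.016843.
z* = 2.326 at the 98% level.
Margin of error: 2.326 × 0.016843 = 0.03918.
So the interval runs from 0.0579 to 0.1363.

(0.0579, 0.1363)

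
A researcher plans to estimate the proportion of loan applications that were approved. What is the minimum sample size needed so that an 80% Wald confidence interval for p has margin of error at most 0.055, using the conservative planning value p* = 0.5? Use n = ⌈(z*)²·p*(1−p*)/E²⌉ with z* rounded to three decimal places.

z* = 1.282 at the 80% level.
p*(1−p*) = 0.50·0.50 = 0.2500.
(z*)²·p*(1−p*)/E² = 1.643524·0.2500/0.003025 = 135.828.
Rounding up, n = 136.

n = 136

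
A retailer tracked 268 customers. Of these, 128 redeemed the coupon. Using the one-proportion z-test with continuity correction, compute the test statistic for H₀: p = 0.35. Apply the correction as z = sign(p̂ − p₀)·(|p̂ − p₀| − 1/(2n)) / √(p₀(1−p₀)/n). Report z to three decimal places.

z = 4.316

With x = 128 successes in n = 268, p̂ = 0.47761. p̂ − p₀ = 0.127612.
Continuity correction 1/(2n) = 1/536 = 0.001866.
Corrected numerator: |0.127612| − 0.001866 = 0.125746.
Null standard error: √(0.35·0.65/268) = √0.000848881 = 0.029136.
z = +0.125746/0.029136 = 4.316.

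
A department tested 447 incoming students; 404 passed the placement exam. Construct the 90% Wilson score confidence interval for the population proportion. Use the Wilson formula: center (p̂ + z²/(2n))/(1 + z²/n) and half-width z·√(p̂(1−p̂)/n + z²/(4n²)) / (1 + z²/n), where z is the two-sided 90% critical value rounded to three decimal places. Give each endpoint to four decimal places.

(0.8784, 0.9244)

Here p̂ = 404/447 = 0.90380 and z = 1.645 (z² = 2.706025).
Denominator 1 + z²/n = 1 + 2.706025/447 = 1.006054.
Adjusted center: (0.90380 + z²/(2n))/1.006054 = 0.90137.
Radicand: p̂(1−p̂)/n + z²/(4n²) = 0.000194503 + 0.000003386 = 0.000197889.
Half-width = 1.645·√0.000197889/1.006054 = 0.02300.
CI: 0.90137 ± 0.02300 = (0.8784, 0.9244).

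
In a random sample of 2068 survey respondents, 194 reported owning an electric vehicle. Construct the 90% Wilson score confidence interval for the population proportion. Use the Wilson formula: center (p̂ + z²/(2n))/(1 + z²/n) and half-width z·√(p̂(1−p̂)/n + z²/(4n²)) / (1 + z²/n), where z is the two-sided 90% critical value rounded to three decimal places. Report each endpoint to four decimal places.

Here p̂ = 194/2068 = 0.09381 and z = 1.645 (z² = 2.706025).
1 + z²/n = 1.001309.
Adjusted center: (0.09381 + z²/(2n))/1.001309 = 0.09434.
Radicand: p̂(1−p̂)/n + z²/(4n²) = 0.000041107 + 0.000000158 = 0.000041265.
Half-width = 1.645·√0.000041265/1.001309 = 0.01055.
So the interval runs from 0.0838 to 0.1049.

(0.0838, 0.1049)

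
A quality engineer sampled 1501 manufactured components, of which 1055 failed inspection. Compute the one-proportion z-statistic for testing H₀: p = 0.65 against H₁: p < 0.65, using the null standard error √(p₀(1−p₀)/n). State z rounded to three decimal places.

With x = 1055 successes in n = 1501, p̂ = 0.70286.
Null standard error: √(0.65·0.35/1501) = √0.000151566 = 0.012311.
z = (0.70286 − 0.65)/0.012311 = 0.05286/0.012311 = 4.294.

z = 4.294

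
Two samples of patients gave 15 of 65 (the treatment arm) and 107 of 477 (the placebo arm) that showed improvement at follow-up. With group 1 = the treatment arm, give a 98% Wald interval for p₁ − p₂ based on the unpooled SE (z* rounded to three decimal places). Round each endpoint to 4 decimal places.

p̂₁ = 0.23077, p̂₂ = 0.22432, so the observed difference is 0.00645.
Unpooled SE = √(p̂₁(1−p̂₁)/n₁ + p̂₂(1−p̂₂)/n₂) = √(0.002730997 + 0.000364779) = 0.055640.
z* = 2.326 at the 98% level. Margin = 2.326·0.055640 = 0.12942.
So the interval runs from -0.1230 to 0.1359.

(-0.1230, 0.1359)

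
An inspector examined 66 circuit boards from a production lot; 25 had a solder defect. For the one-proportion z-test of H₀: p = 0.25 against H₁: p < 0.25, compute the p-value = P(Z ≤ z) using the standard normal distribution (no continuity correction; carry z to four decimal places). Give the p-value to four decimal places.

p-value = 0.9922

p̂ = 25/66 = 0.37879.
Under H₀, SE = √(p₀(1−p₀)/n) = √(0.25·0.75/66) = √0.002840909 = 0.053300.
Test statistic (full precision, shown to 4 dp): z = (25/66 − 0.25)/SE₀ ≈ 2.4163.
From the standard normal, P(Z ≤ z) = 0.9922.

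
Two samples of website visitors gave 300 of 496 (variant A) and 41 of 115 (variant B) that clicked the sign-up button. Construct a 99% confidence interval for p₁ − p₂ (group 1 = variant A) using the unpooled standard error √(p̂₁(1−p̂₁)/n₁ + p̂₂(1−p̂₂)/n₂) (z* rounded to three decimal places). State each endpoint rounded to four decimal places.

p̂₁ = 0.60484, p̂₂ = 0.35652, so the observed difference is 0.24832.
Unpooled SE = √(p̂₁(1−p̂₁)/n₁ + p̂₂(1−p̂₂)/n₂) = √(0.000481873 + 0.001994904) = 0.049767.
The 99% critical value is z* = 2.576. Margin = 2.576·0.049767 = 0.12820.
Interval: 0.24832 ± 0.12820 → (0.1201, 0.3765).

(0.1201, 0.3765)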